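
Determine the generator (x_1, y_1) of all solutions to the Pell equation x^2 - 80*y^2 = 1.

(x, y) = (9, 1)

First expand sqrt(80) as a continued fraction. With x_i = (sqrt(80) + m_i)/d_i and (m_0, d_0) = (0, 1): a_0 = floor(sqrt(80)) = 8, since 8^2 = 64 <= 80 < 81 = 9^2.
Iterate m_{i+1} = d_i*a_i - m_i, d_{i+1} = (80 - m_{i+1}^2)/d_i, a_{i+1} = floor((a_0 + m_{i+1})/d_{i+1}):
  m_1 = 1*8 - 0 = 8, d_1 = (80 - 8^2)/1 = 16/1 = 16, a_1 = floor((8 + 8)/16) = 1.
  m_2 = 16*1 - 8 = 8, d_2 = (80 - 8^2)/16 = 16/16 = 1, a_2 = floor((8 + 8)/1) = 16.
  m_3 = 1*16 - 8 = 8, d_3 = (80 - 8^2)/1 = 16/1 = 16: (m_3, d_3) = (m_1, d_1) = (8, 16), so from here the quotients repeat a_1, a_2; the period length is 2.
So sqrt(80) = [8; (1, 16)] with period length k = 2.
k is even, so the fundamental solution of x^2 - 80y^2 = 1 is (p_{k-1}, q_{k-1}) = (p_1, q_1); compute convergents through index 1.
Convergents (p_i = a_i*p_{i-1} + p_{i-2}, q_i = a_i*q_{i-1} + q_{i-2} with p_{-2}=0, p_{-1}=1, q_{-2}=1, q_{-1}=0):
  i=0: a_0=8, p_0 = 8*1 + 0 = 8, q_0 = 8*0 + 1 = 1.
  i=1: a_1=1, p_1 = 1*8 + 1 = 9, q_1 = 1*1 + 0 = 1.
Check: 9^2 - 80*1^2 = 81 - 80 = 1, so (x, y) = (9, 1) solves the equation, and by the theorem it is the least positive solution.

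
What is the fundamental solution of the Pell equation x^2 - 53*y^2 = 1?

(x, y) = (66249, 9100)

First expand sqrt(53) as a continued fraction. With x_i = (sqrt(53) + m_i)/d_i and (m_0, d_0) = (0, 1): a_0 = floor(sqrt(53)) = 7, since 7^2 = 49 <= 53 < 64 = 8^2.
Iterate m_{i+1} = d_i*a_i - m_i, d_{i+1} = (53 - m_{i+1}^2)/d_i, a_{i+1} = floor((a_0 + m_{i+1})/d_{i+1}):
  m_1 = 1*7 - 0 = 7, d_1 = (53 - 7^2)/1 = 4/1 = 4, a_1 = floor((7 + 7)/4) = 3.
  m_2 = 4*3 - 7 = 5, d_2 = (53 - 5^2)/4 = 28/4 = 7, a_2 = floor((7 + 5)/7) = 1.
  m_3 = 7*1 - 5 = 2, d_3 = (53 - 2^2)/7 = 49/7 = 7, a_3 = floor((7 + 2)/7) = 1.
  m_4 = 7*1 - 2 = 5, d_4 = (53 - 5^2)/7 = 28/7 = 4, a_4 = floor((7 + 5)/4) = 3.
  m_5 = 4*3 - 5 = 7, d_5 = (53 - 7^2)/4 = 4/4 = 1, a_5 = floor((7 + 7)/1) = 14.
  m_6 = 1*14 - 7 = 7, d_6 = (53 - 7^2)/1 = 4/1 = 4: (m_6, d_6) = (m_1, d_1) = (7, 4), so from here the quotients repeat a_1, ..., a_5; the period length is 5.
So sqrt(53) = [7; (3, 1, 1, 3, 14)] with period length k = 5.
k is odd, so (p_{k-1}, q_{k-1}) only solves x^2 - 53y^2 = -1 and the fundamental solution of x^2 - 53y^2 = 1 is (p_{2k-1}, q_{2k-1}) = (p_9, q_9); compute convergents through index 9, running through the period twice.
Convergents (p_i = a_i*p_{i-1} + p_{i-2}, q_i = a_i*q_{i-1} + q_{i-2} with p_{-2}=0, p_{-1}=1, q_{-2}=1, q_{-1}=0):
  i=0: a_0=7, p_0 = 7*1 + 0 = 7, q_0 = 7*0 + 1 = 1.
  i=1: a_1=3, p_1 = 3*7 + 1 = 22, q_1 = 3*1 + 0 = 3.
  i=2: a_2=1, p_2 = 1*22 + 7 = 29, q_2 = 1*3 + 1 = 4.
  i=3: a_3=1, p_3 = 1*29 + 22 = 51, q_3 = 1*4 + 3 = 7.
  i=4: a_4=3, p_4 = 3*51 + 29 = 182, q_4 = 3*7 + 4 = 25.
  i=5: a_5=14, p_5 = 14*182 + 51 = 2599, q_5 = 14*25 + 7 = 357.
  i=6: a_6=3, p_6 = 3*2599 + 182 = 7979, q_6 = 3*357 + 25 = 1096.
  i=7: a_7=1, p_7 = 1*7979 + 2599 = 10578, q_7 = 1*1096 + 357 = 1453.
  i=8: a_8=1, p_8 = 1*10578 + 7979 = 18557, q_8 = 1*1453 + 1096 = 2549.
  i=9: a_9=3, p_9 = 3*18557 + 10578 = 66249, q_9 = 3*2549 + 1453 = 9100.
Indeed p_4^2 - 53*q_4^2 = 33124 - 33125 = -1, not +1.
Check: 66249^2 - 53*9100^2 = 4388930001 - 4388930000 = 1, so (x, y) = (66249, 9100) solves the equation, and by the theorem it is the least positive solution.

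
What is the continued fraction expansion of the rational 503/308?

Run the Euclidean algorithm on 503 and 308; the successive quotients are the partial quotients a_0, a_1, ... (each step inverts the fractional part left over by the previous one):
  503 = 1*308 + 195, so a_0 = 1.
  308 = 1*195 + 113, so a_1 = 1.
  195 = 1*113 + 82, so a_2 = 1.
  113 = 1*82 + 31, so a_3 = 1.
  82 = 2*31 + 20, so a_4 = 2.
  31 = 1*20 + 11, so a_5 = 1.
  20 = 1*11 + 9, so a_6 = 1.
  11 = 1*9 + 2, so a_7 = 1.
  9 = 4*2 + 1, so a_8 = 4.
  2 = 2*1 + 0, so a_9 = 2.
The remainder reaches 0 after 10 divisions, so the expansion has 10 partial quotients, read off in order.

[1; 1, 1, 1, 2, 1, 1, 1, 4, 2]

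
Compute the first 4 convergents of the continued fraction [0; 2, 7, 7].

Using the convergent recurrence p_i = a_i*p_{i-1} + p_{i-2}, q_i = a_i*q_{i-1} + q_{i-2} with p_{-2}=0, p_{-1}=1, q_{-2}=1, q_{-1}=0:
  i=0: a_0=0, p_0 = 0*1 + 0 = 0, q_0 = 0*0 + 1 = 1.
  i=1: a_1=2, p_1 = 2*0 + 1 = 1, q_1 = 2*1 + 0 = 2.
  i=2: a_2=7, p_2 = 7*1 + 0 = 7, q_2 = 7*2 + 1 = 15.
  i=3: a_3=7, p_3 = 7*7 + 1 = 50, q_3 = 7*15 + 2 = 107.

0/1, 1/2, 7/15, 50/107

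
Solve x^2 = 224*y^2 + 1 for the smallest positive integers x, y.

(x, y) = (15, 1)

First expand sqrt(224) as a continued fraction. With x_i = (sqrt(224) + m_i)/d_i and (m_0, d_0) = (0, 1): a_0 = floor(sqrt(224)) = 14, since 14^2 = 196 <= 224 < 225 = 15^2.
Iterate m_{i+1} = d_i*a_i - m_i, d_{i+1} = (224 - m_{i+1}^2)/d_i, a_{i+1} = floor((a_0 + m_{i+1})/d_{i+1}):
  m_1 = 1*14 - 0 = 14, d_1 = (224 - 14^2)/1 = 28/1 = 28, a_1 = floor((14 + 14)/28) = 1.
  m_2 = 28*1 - 14 = 14, d_2 = (224 - 14^2)/28 = 28/28 = 1, a_2 = floor((14 + 14)/1) = 28.
  m_3 = 1*28 - 14 = 14, d_3 = (224 - 14^2)/1 = 28/1 = 28: (m_3, d_3) = (m_1, d_1) = (14, 28), so from here the quotients repeat a_1, a_2; the period length is 2.
So sqrt(224) = [14; (1, 28)] with period length k = 2.
k is even, so the fundamental solution of x^2 - 224y^2 = 1 is (p_{k-1}, q_{k-1}) = (p_1, q_1); compute convergents through index 1.
Convergents (p_i = a_i*p_{i-1} + p_{i-2}, q_i = a_i*q_{i-1} + q_{i-2} with p_{-2}=0, p_{-1}=1, q_{-2}=1, q_{-1}=0):
  i=0: a_0=14, p_0 = 14*1 + 0 = 14, q_0 = 14*0 + 1 = 1.
  i=1: a_1=1, p_1 = 1*14 + 1 = 15, q_1 = 1*1 + 0 = 1.
Check: 15^2 - 224*1^2 = 225 - 224 = 1, so (x, y) = (15, 1) solves the equation, and by the theorem it is the least positive solution.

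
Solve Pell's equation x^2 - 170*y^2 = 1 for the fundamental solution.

(x, y) = (339, 26)

First expand sqrt(170) as a continued fraction. With x_i = (sqrt(170) + m_i)/d_i and (m_0, d_0) = (0, 1): a_0 = floor(sqrt(170)) = 13, since 13^2 = 169 <= 170 < 196 = 14^2.
Iterate m_{i+1} = d_i*a_i - m_i, d_{i+1} = (170 - m_{i+1}^2)/d_i, a_{i+1} = floor((a_0 + m_{i+1})/d_{i+1}):
  m_1 = 1*13 - 0 = 13, d_1 = (170 - 13^2)/1 = 1/1 = 1, a_1 = floor((13 + 13)/1) = 26.
  m_2 = 1*26 - 13 = 13, d_2 = (170 - 13^2)/1 = 1/1 = 1: (m_2, d_2) = (m_1, d_1) = (13, 1), so from here the quotient a_1 repeats; the period length is 1.
So sqrt(170) = [13; (26)] with period length k = 1.
k is odd, so (p_{k-1}, q_{k-1}) only solves x^2 - 170y^2 = -1 and the fundamental solution of x^2 - 170y^2 = 1 is (p_{2k-1}, q_{2k-1}) = (p_1, q_1); compute convergents through index 1, running through the period twice.
Convergents (p_i = a_i*p_{i-1} + p_{i-2}, q_i = a_i*q_{i-1} + q_{i-2} with p_{-2}=0, p_{-1}=1, q_{-2}=1, q_{-1}=0):
  i=0: a_0=13, p_0 = 13*1 + 0 = 13, q_0 = 13*0 + 1 = 1.
  i=1: a_1=26, p_1 = 26*13 + 1 = 339, q_1 = 26*1 + 0 = 26.
Indeed p_0^2 - 170*q_0^2 = 169 - 170 = -1, not +1.
Check: 339^2 - 170*26^2 = 114921 - 114920 = 1, so (x, y) = (339, 26) solves the equation, and by the theorem it is the least positive solution.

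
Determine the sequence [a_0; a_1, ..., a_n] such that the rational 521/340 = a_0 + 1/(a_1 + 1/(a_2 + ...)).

[1; 1, 1, 7, 4, 2, 2]

Run the Euclidean algorithm on 521 and 340; the successive quotients are the partial quotients a_0, a_1, ... (each step inverts the fractional part left over by the previous one):
  521 = 1*340 + 181, so a_0 = 1.
  340 = 1*181 + 159, so a_1 = 1.
  181 = 1*159 + 22, so a_2 = 1.
  159 = 7*22 + 5, so a_3 = 7.
  22 = 4*5 + 2, so a_4 = 4.
  5 = 2*2 + 1, so a_5 = 2.
  2 = 2*1 + 0, so a_6 = 2.
The remainder reaches 0 after 7 divisions, so the expansion has 7 partial quotients, read off in order.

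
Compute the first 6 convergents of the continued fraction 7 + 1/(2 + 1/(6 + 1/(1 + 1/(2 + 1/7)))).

Using the convergent recurrence p_i = a_i*p_{i-1} + p_{i-2}, q_i = a_i*q_{i-1} + q_{i-2} with p_{-2}=0, p_{-1}=1, q_{-2}=1, q_{-1}=0:
  i=0: a_0=7, p_0 = 7*1 + 0 = 7, q_0 = 7*0 + 1 = 1.
  i=1: a_1=2, p_1 = 2*7 + 1 = 15, q_1 = 2*1 + 0 = 2.
  i=2: a_2=6, p_2 = 6*15 + 7 = 97, q_2 = 6*2 + 1 = 13.
  i=3: a_3=1, p_3 = 1*97 + 15 = 112, q_3 = 1*13 + 2 = 15.
  i=4: a_4=2, p_4 = 2*112 + 97 = 321, q_4 = 2*15 + 13 = 43.
  i=5: a_5=7, p_5 = 7*321 + 112 = 2359, q_5 = 7*43 + 15 = 316.

7/1, 15/2, 97/13, 112/15, 321/43, 2359/316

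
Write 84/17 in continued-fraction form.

Run the Euclidean algorithm on 84 and 17; the successive quotients are the partial quotients a_0, a_1, ... (each step inverts the fractional part left over by the previous one):
  84 = 4*17 + 16, so a_0 = 4.
  17 = 1*16 + 1, so a_1 = 1.
  16 = 16*1 + 0, so a_2 = 16.
The remainder reaches 0 after 3 divisions, so the expansion has 3 partial quotients, read off in order.

[4; 1, 16]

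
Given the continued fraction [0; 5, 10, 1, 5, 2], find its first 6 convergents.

0/1, 1/5, 10/51, 11/56, 65/331, 141/718

Using the convergent recurrence p_i = a_i*p_{i-1} + p_{i-2}, q_i = a_i*q_{i-1} + q_{i-2} with p_{-2}=0, p_{-1}=1, q_{-2}=1, q_{-1}=0:
  i=0: a_0=0, p_0 = 0*1 + 0 = 0, q_0 = 0*0 + 1 = 1.
  i=1: a_1=5, p_1 = 5*0 + 1 = 1, q_1 = 5*1 + 0 = 5.
  i=2: a_2=10, p_2 = 10*1 + 0 = 10, q_2 = 10*5 + 1 = 51.
  i=3: a_3=1, p_3 = 1*10 + 1 = 11, q_3 = 1*51 + 5 = 56.
  i=4: a_4=5, p_4 = 5*11 + 10 = 65, q_4 = 5*56 + 51 = 331.
  i=5: a_5=2, p_5 = 2*65 + 11 = 141, q_5 = 2*331 + 56 = 718.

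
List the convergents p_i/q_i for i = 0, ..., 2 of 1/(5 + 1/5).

0/1, 1/5, 5/26

Using the convergent recurrence p_i = a_i*p_{i-1} + p_{i-2}, q_i = a_i*q_{i-1} + q_{i-2} with p_{-2}=0, p_{-1}=1, q_{-2}=1, q_{-1}=0:
  i=0: a_0=0, p_0 = 0*1 + 0 = 0, q_0 = 0*0 + 1 = 1.
  i=1: a_1=5, p_1 = 5*0 + 1 = 1, q_1 = 5*1 + 0 = 5.
  i=2: a_2=5, p_2 = 5*1 + 0 = 5, q_2 = 5*5 + 1 = 26.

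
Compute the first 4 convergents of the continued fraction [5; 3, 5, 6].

Using the convergent recurrence p_i = a_i*p_{i-1} + p_{i-2}, q_i = a_i*q_{i-1} + q_{i-2} with p_{-2}=0, p_{-1}=1, q_{-2}=1, q_{-1}=0:
  i=0: a_0=5, p_0 = 5*1 + 0 = 5, q_0 = 5*0 + 1 = 1.
  i=1: a_1=3, p_1 = 3*5 + 1 = 16, q_1 = 3*1 + 0 = 3.
  i=2: a_2=5, p_2 = 5*16 + 5 = 85, q_2 = 5*3 + 1 = 16.
  i=3: a_3=6, p_3 = 6*85 + 16 = 526, q_3 = 6*16 + 3 = 99.

5/1, 16/3, 85/16, 526/99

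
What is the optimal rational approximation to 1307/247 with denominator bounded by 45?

127/24

Expand x = 1307/247 as a continued fraction with the Euclidean algorithm:
  1307 = 5*247 + 72, so a_0 = 5.
  247 = 3*72 + 31, so a_1 = 3.
  72 = 2*31 + 10, so a_2 = 2.
  31 = 3*10 + 1, so a_3 = 3.
  10 = 10*1 + 0, so a_4 = 10.
so x = [5; 3, 2, 3, 10].
Convergents (p_i = a_i*p_{i-1} + p_{i-2}, q_i = a_i*q_{i-1} + q_{i-2} with p_{-2}=0, p_{-1}=1, q_{-2}=1, q_{-1}=0), until the denominator exceeds 45:
  i=0: a_0=5, p_0 = 5*1 + 0 = 5, q_0 = 5*0 + 1 = 1.
  i=1: a_1=3, p_1 = 3*5 + 1 = 16, q_1 = 3*1 + 0 = 3.
  i=2: a_2=2, p_2 = 2*16 + 5 = 37, q_2 = 2*3 + 1 = 7.
  i=3: a_3=3, p_3 = 3*37 + 16 = 127, q_3 = 3*7 + 3 = 24.
  i=4: a_4=10, p_4 = 10*127 + 37 = 1307, q_4 = 10*24 + 7 = 247.
q_4 = 247 > 45, so the last convergent with denominator <= 45 is p_3/q_3 = 127/24.
The closest fraction with denominator <= 45 is either p_3/q_3 or the intermediate fraction (k*p_3 + p_2)/(k*q_3 + q_2) with the largest k >= 1 whose denominator stays <= 45; these approach x as k grows, and every other convergent or intermediate fraction in range is farther away.
Largest k: floor((45 - q_2)/q_3) = floor((45 - 7)/24) = 1.
That gives (1*127 + 37)/(1*24 + 7) = 164/31.
Compare the errors: |x - 127/24| = |1307*24 - 127*247|/(247*24) = 1/5928, and |x - 164/31| = |1307*31 - 164*247|/(247*31) = 9/7657.
Cross-multiplying, 1*7657 = 7657 < 53352 = 9*5928, so 1/5928 is smaller: the convergent 127/24 is closer to x than 164/31.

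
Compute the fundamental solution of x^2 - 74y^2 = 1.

First expand sqrt(74) as a continued fraction. With x_i = (sqrt(74) + m_i)/d_i and (m_0, d_0) = (0, 1): a_0 = floor(sqrt(74)) = 8, since 8^2 = 64 <= 74 < 81 = 9^2.
Iterate m_{i+1} = d_i*a_i - m_i, d_{i+1} = (74 - m_{i+1}^2)/d_i, a_{i+1} = floor((a_0 + m_{i+1})/d_{i+1}):
  m_1 = 1*8 - 0 = 8, d_1 = (74 - 8^2)/1 = 10/1 = 10, a_1 = floor((8 + 8)/10) = 1.
  m_2 = 10*1 - 8 = 2, d_2 = (74 - 2^2)/10 = 70/10 = 7, a_2 = floor((8 + 2)/7) = 1.
  m_3 = 7*1 - 2 = 5, d_3 = (74 - 5^2)/7 = 49/7 = 7, a_3 = floor((8 + 5)/7) = 1.
  m_4 = 7*1 - 5 = 2, d_4 = (74 - 2^2)/7 = 70/7 = 10, a_4 = floor((8 + 2)/10) = 1.
  m_5 = 10*1 - 2 = 8, d_5 = (74 - 8^2)/10 = 10/10 = 1, a_5 = floor((8 + 8)/1) = 16.
  m_6 = 1*16 - 8 = 8, d_6 = (74 - 8^2)/1 = 10/1 = 10: (m_6, d_6) = (m_1, d_1) = (8, 10), so from here the quotients repeat a_1, ..., a_5; the period length is 5.
So sqrt(74) = [8; (1, 1, 1, 1, 16)] with period length k = 5.
k is odd, so (p_{k-1}, q_{k-1}) only solves x^2 - 74y^2 = -1 and the fundamental solution of x^2 - 74y^2 = 1 is (p_{2k-1}, q_{2k-1}) = (p_9, q_9); compute convergents through index 9, running through the period twice.
Convergents (p_i = a_i*p_{i-1} + p_{i-2}, q_i = a_i*q_{i-1} + q_{i-2} with p_{-2}=0, p_{-1}=1, q_{-2}=1, q_{-1}=0):
  i=0: a_0=8, p_0 = 8*1 + 0 = 8, q_0 = 8*0 + 1 = 1.
  i=1: a_1=1, p_1 = 1*8 + 1 = 9, q_1 = 1*1 + 0 = 1.
  i=2: a_2=1, p_2 = 1*9 + 8 = 17, q_2 = 1*1 + 1 = 2.
  i=3: a_3=1, p_3 = 1*17 + 9 = 26, q_3 = 1*2 + 1 = 3.
  i=4: a_4=1, p_4 = 1*26 + 17 = 43, q_4 = 1*3 + 2 = 5.
  i=5: a_5=16, p_5 = 16*43 + 26 = 714, q_5 = 16*5 + 3 = 83.
  i=6: a_6=1, p_6 = 1*714 + 43 = 757, q_6 = 1*83 + 5 = 88.
  i=7: a_7=1, p_7 = 1*757 + 714 = 1471, q_7 = 1*88 + 83 = 171.
  i=8: a_8=1, p_8 = 1*1471 + 757 = 2228, q_8 = 1*171 + 88 = 259.
  i=9: a_9=1, p_9 = 1*2228 + 1471 = 3699, q_9 = 1*259 + 171 = 430.
Indeed p_4^2 - 74*q_4^2 = 1849 - 1850 = -1, not +1.
Check: 3699^2 - 74*430^2 = 13682601 - 13682600 = 1, so (x, y) = (3699, 430) solves the equation, and by the theorem it is the least positive solution.

(x, y) = (3699, 430)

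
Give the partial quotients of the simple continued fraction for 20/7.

[2; 1, 6]

Run the Euclidean algorithm on 20 and 7; the successive quotients are the partial quotients a_0, a_1, ... (each step inverts the fractional part left over by the previous one):
  20 = 2*7 + 6, so a_0 = 2.
  7 = 1*6 + 1, so a_1 = 1.
  6 = 6*1 + 0, so a_2 = 6.
The remainder reaches 0 after 3 divisions, so the expansion has 3 partial quotients, read off in order.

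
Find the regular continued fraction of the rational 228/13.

[17; 1, 1, 6]

Run the Euclidean algorithm on 228 and 13; the successive quotients are the partial quotients a_0, a_1, ... (each step inverts the fractional part left over by the previous one):
  228 = 17*13 + 7, so a_0 = 17.
  13 = 1*7 + 6, so a_1 = 1.
  7 = 1*6 + 1, so a_2 = 1.
  6 = 6*1 + 0, so a_3 = 6.
The remainder reaches 0 after 4 divisions, so the expansion has 4 partial quotients, read off in order.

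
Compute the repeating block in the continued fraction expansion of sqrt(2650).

Write x_i = (sqrt(2650) + m_i)/d_i with (m_0, d_0) = (0, 1). a_0 = floor(sqrt(2650)) = 51, since 51^2 = 2601 <= 2650 < 2704 = 52^2.
Iterate m_{i+1} = d_i*a_i - m_i, d_{i+1} = (2650 - m_{i+1}^2)/d_i, a_{i+1} = floor((a_0 + m_{i+1})/d_{i+1}):
  m_1 = 1*51 - 0 = 51, d_1 = (2650 - 51^2)/1 = 49/1 = 49, a_1 = floor((51 + 51)/49) = 2.
  m_2 = 49*2 - 51 = 47, d_2 = (2650 - 47^2)/49 = 441/49 = 9, a_2 = floor((51 + 47)/9) = 10.
  m_3 = 9*10 - 47 = 43, d_3 = (2650 - 43^2)/9 = 801/9 = 89, a_3 = floor((51 + 43)/89) = 1.
  m_4 = 89*1 - 43 = 46, d_4 = (2650 - 46^2)/89 = 534/89 = 6, a_4 = floor((51 + 46)/6) = 16.
  m_5 = 6*16 - 46 = 50, d_5 = (2650 - 50^2)/6 = 150/6 = 25, a_5 = floor((51 + 50)/25) = 4.
  m_6 = 25*4 - 50 = 50, d_6 = (2650 - 50^2)/25 = 150/25 = 6, a_6 = floor((51 + 50)/6) = 16.
  m_7 = 6*16 - 50 = 46, d_7 = (2650 - 46^2)/6 = 534/6 = 89, a_7 = floor((51 + 46)/89) = 1.
  m_8 = 89*1 - 46 = 43, d_8 = (2650 - 43^2)/89 = 801/89 = 9, a_8 = floor((51 + 43)/9) = 10.
  m_9 = 9*10 - 43 = 47, d_9 = (2650 - 47^2)/9 = 441/9 = 49, a_9 = floor((51 + 47)/49) = 2.
  m_10 = 49*2 - 47 = 51, d_10 = (2650 - 51^2)/49 = 49/49 = 1, a_10 = floor((51 + 51)/1) = 102.
  m_11 = 1*102 - 51 = 51, d_11 = (2650 - 51^2)/1 = 49/1 = 49: (m_11, d_11) = (m_1, d_1) = (51, 49), so from here the quotients repeat a_1, ..., a_10; the period length is 10.
Hence the expansion of sqrt(2650) is a_0 = 51 followed by the repeating block 2, 10, 1, 16, 4, 16, 1, 10, 2, 102 (period 10).

[51; (2, 10, 1, 16, 4, 16, 1, 10, 2, 102)]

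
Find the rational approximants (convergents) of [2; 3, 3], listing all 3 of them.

2/1, 7/3, 23/10

Using the convergent recurrence p_i = a_i*p_{i-1} + p_{i-2}, q_i = a_i*q_{i-1} + q_{i-2} with p_{-2}=0, p_{-1}=1, q_{-2}=1, q_{-1}=0:
  i=0: a_0=2, p_0 = 2*1 + 0 = 2, q_0 = 2*0 + 1 = 1.
  i=1: a_1=3, p_1 = 3*2 + 1 = 7, q_1 = 3*1 + 0 = 3.
  i=2: a_2=3, p_2 = 3*7 + 2 = 23, q_2 = 3*3 + 1 = 10.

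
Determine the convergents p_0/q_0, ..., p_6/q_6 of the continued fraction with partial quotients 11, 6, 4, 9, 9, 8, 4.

11/1, 67/6, 279/25, 2578/231, 23481/2104, 190426/17063, 785185/70356

Using the convergent recurrence p_i = a_i*p_{i-1} + p_{i-2}, q_i = a_i*q_{i-1} + q_{i-2} with p_{-2}=0, p_{-1}=1, q_{-2}=1, q_{-1}=0:
  i=0: a_0=11, p_0 = 11*1 + 0 = 11, q_0 = 11*0 + 1 = 1.
  i=1: a_1=6, p_1 = 6*11 + 1 = 67, q_1 = 6*1 + 0 = 6.
  i=2: a_2=4, p_2 = 4*67 + 11 = 279, q_2 = 4*6 + 1 = 25.
  i=3: a_3=9, p_3 = 9*279 + 67 = 2578, q_3 = 9*25 + 6 = 231.
  i=4: a_4=9, p_4 = 9*2578 + 279 = 23481, q_4 = 9*231 + 25 = 2104.
  i=5: a_5=8, p_5 = 8*23481 + 2578 = 190426, q_5 = 8*2104 + 231 = 17063.
  i=6: a_6=4, p_6 = 4*190426 + 23481 = 785185, q_6 = 4*17063 + 2104 = 70356.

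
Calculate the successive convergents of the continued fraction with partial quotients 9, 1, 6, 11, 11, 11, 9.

9/1, 10/1, 69/7, 769/78, 8528/865, 94577/9593, 859721/87202

Using the convergent recurrence p_i = a_i*p_{i-1} + p_{i-2}, q_i = a_i*q_{i-1} + q_{i-2} with p_{-2}=0, p_{-1}=1, q_{-2}=1, q_{-1}=0:
  i=0: a_0=9, p_0 = 9*1 + 0 = 9, q_0 = 9*0 + 1 = 1.
  i=1: a_1=1, p_1 = 1*9 + 1 = 10, q_1 = 1*1 + 0 = 1.
  i=2: a_2=6, p_2 = 6*10 + 9 = 69, q_2 = 6*1 + 1 = 7.
  i=3: a_3=11, p_3 = 11*69 + 10 = 769, q_3 = 11*7 + 1 = 78.
  i=4: a_4=11, p_4 = 11*769 + 69 = 8528, q_4 = 11*78 + 7 = 865.
  i=5: a_5=11, p_5 = 11*8528 + 769 = 94577, q_5 = 11*865 + 78 = 9593.
  i=6: a_6=9, p_6 = 9*94577 + 8528 = 859721, q_6 = 9*9593 + 865 = 87202.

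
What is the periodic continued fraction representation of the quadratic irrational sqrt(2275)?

Write x_i = (sqrt(2275) + m_i)/d_i with (m_0, d_0) = (0, 1). a_0 = floor(sqrt(2275)) = 47, since 47^2 = 2209 <= 2275 < 2304 = 48^2.
Iterate m_{i+1} = d_i*a_i - m_i, d_{i+1} = (2275 - m_{i+1}^2)/d_i, a_{i+1} = floor((a_0 + m_{i+1})/d_{i+1}):
  m_1 = 1*47 - 0 = 47, d_1 = (2275 - 47^2)/1 = 66/1 = 66, a_1 = floor((47 + 47)/66) = 1.
  m_2 = 66*1 - 47 = 19, d_2 = (2275 - 19^2)/66 = 1914/66 = 29, a_2 = floor((47 + 19)/29) = 2.
  m_3 = 29*2 - 19 = 39, d_3 = (2275 - 39^2)/29 = 754/29 = 26, a_3 = floor((47 + 39)/26) = 3.
  m_4 = 26*3 - 39 = 39, d_4 = (2275 - 39^2)/26 = 754/26 = 29, a_4 = floor((47 + 39)/29) = 2.
  m_5 = 29*2 - 39 = 19, d_5 = (2275 - 19^2)/29 = 1914/29 = 66, a_5 = floor((47 + 19)/66) = 1.
  m_6 = 66*1 - 19 = 47, d_6 = (2275 - 47^2)/66 = 66/66 = 1, a_6 = floor((47 + 47)/1) = 94.
  m_7 = 1*94 - 47 = 47, d_7 = (2275 - 47^2)/1 = 66/1 = 66: (m_7, d_7) = (m_1, d_1) = (47, 66), so from here the quotients repeat a_1, ..., a_6; the period length is 6.
Hence the expansion of sqrt(2275) is a_0 = 47 followed by the repeating block 1, 2, 3, 2, 1, 94 (period 6).

[47; (1, 2, 3, 2, 1, 94)]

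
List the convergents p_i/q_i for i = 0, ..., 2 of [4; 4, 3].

4/1, 17/4, 55/13

Using the convergent recurrence p_i = a_i*p_{i-1} + p_{i-2}, q_i = a_i*q_{i-1} + q_{i-2} with p_{-2}=0, p_{-1}=1, q_{-2}=1, q_{-1}=0:
  i=0: a_0=4, p_0 = 4*1 + 0 = 4, q_0 = 4*0 + 1 = 1.
  i=1: a_1=4, p_1 = 4*4 + 1 = 17, q_1 = 4*1 + 0 = 4.
  i=2: a_2=3, p_2 = 3*17 + 4 = 55, q_2 = 3*4 + 1 = 13.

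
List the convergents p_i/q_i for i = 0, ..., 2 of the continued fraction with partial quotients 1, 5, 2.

Using the convergent recurrence p_i = a_i*p_{i-1} + p_{i-2}, q_i = a_i*q_{i-1} + q_{i-2} with p_{-2}=0, p_{-1}=1, q_{-2}=1, q_{-1}=0:
  i=0: a_0=1, p_0 = 1*1 + 0 = 1, q_0 = 1*0 + 1 = 1.
  i=1: a_1=5, p_1 = 5*1 + 1 = 6, q_1 = 5*1 + 0 = 5.
  i=2: a_2=2, p_2 = 2*6 + 1 = 13, q_2 = 2*5 + 1 = 11.

1/1, 6/5, 13/11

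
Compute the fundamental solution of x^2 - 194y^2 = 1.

(x, y) = (195, 14)

First expand sqrt(194) as a continued fraction. With x_i = (sqrt(194) + m_i)/d_i and (m_0, d_0) = (0, 1): a_0 = floor(sqrt(194)) = 13, since 13^2 = 169 <= 194 < 196 = 14^2.
Iterate m_{i+1} = d_i*a_i - m_i, d_{i+1} = (194 - m_{i+1}^2)/d_i, a_{i+1} = floor((a_0 + m_{i+1})/d_{i+1}):
  m_1 = 1*13 - 0 = 13, d_1 = (194 - 13^2)/1 = 25/1 = 25, a_1 = floor((13 + 13)/25) = 1.
  m_2 = 25*1 - 13 = 12, d_2 = (194 - 12^2)/25 = 50/25 = 2, a_2 = floor((13 + 12)/2) = 12.
  m_3 = 2*12 - 12 = 12, d_3 = (194 - 12^2)/2 = 50/2 = 25, a_3 = floor((13 + 12)/25) = 1.
  m_4 = 25*1 - 12 = 13, d_4 = (194 - 13^2)/25 = 25/25 = 1, a_4 = floor((13 + 13)/1) = 26.
  m_5 = 1*26 - 13 = 13, d_5 = (194 - 13^2)/1 = 25/1 = 25: (m_5, d_5) = (m_1, d_1) = (13, 25), so from here the quotients repeat a_1, ..., a_4; the period length is 4.
So sqrt(194) = [13; (1, 12, 1, 26)] with period length k = 4.
k is even, so the fundamental solution of x^2 - 194y^2 = 1 is (p_{k-1}, q_{k-1}) = (p_3, q_3); compute convergents through index 3.
Convergents (p_i = a_i*p_{i-1} + p_{i-2}, q_i = a_i*q_{i-1} + q_{i-2} with p_{-2}=0, p_{-1}=1, q_{-2}=1, q_{-1}=0):
  i=0: a_0=13, p_0 = 13*1 + 0 = 13, q_0 = 13*0 + 1 = 1.
  i=1: a_1=1, p_1 = 1*13 + 1 = 14, q_1 = 1*1 + 0 = 1.
  i=2: a_2=12, p_2 = 12*14 + 13 = 181, q_2 = 12*1 + 1 = 13.
  i=3: a_3=1, p_3 = 1*181 + 14 = 195, q_3 = 1*13 + 1 = 14.
Check: 195^2 - 194*14^2 = 38025 - 38024 = 1, so (x, y) = (195, 14) solves the equation, and by the theorem it is the least positive solution.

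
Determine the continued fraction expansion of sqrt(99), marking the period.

[9; (1, 18)]

Write x_i = (sqrt(99) + m_i)/d_i with (m_0, d_0) = (0, 1). a_0 = floor(sqrt(99)) = 9, since 9^2 = 81 <= 99 < 100 = 10^2.
Iterate m_{i+1} = d_i*a_i - m_i, d_{i+1} = (99 - m_{i+1}^2)/d_i, a_{i+1} = floor((a_0 + m_{i+1})/d_{i+1}):
  m_1 = 1*9 - 0 = 9, d_1 = (99 - 9^2)/1 = 18/1 = 18, a_1 = floor((9 + 9)/18) = 1.
  m_2 = 18*1 - 9 = 9, d_2 = (99 - 9^2)/18 = 18/18 = 1, a_2 = floor((9 + 9)/1) = 18.
  m_3 = 1*18 - 9 = 9, d_3 = (99 - 9^2)/1 = 18/1 = 18: (m_3, d_3) = (m_1, d_1) = (9, 18), so from here the quotients repeat a_1, a_2; the period length is 2.
Hence the expansion of sqrt(99) is a_0 = 9 followed by the repeating block 1, 18 (period 2).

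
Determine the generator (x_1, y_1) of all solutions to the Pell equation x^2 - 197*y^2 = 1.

First expand sqrt(197) as a continued fraction. With x_i = (sqrt(197) + m_i)/d_i and (m_0, d_0) = (0, 1): a_0 = floor(sqrt(197)) = 14, since 14^2 = 196 <= 197 < 225 = 15^2.
Iterate m_{i+1} = d_i*a_i - m_i, d_{i+1} = (197 - m_{i+1}^2)/d_i, a_{i+1} = floor((a_0 + m_{i+1})/d_{i+1}):
  m_1 = 1*14 - 0 = 14, d_1 = (197 - 14^2)/1 = 1/1 = 1, a_1 = floor((14 + 14)/1) = 28.
  m_2 = 1*28 - 14 = 14, d_2 = (197 - 14^2)/1 = 1/1 = 1: (m_2, d_2) = (m_1, d_1) = (14, 1), so from here the quotient a_1 repeats; the period length is 1.
So sqrt(197) = [14; (28)] with period length k = 1.
k is odd, so (p_{k-1}, q_{k-1}) only solves x^2 - 197y^2 = -1 and the fundamental solution of x^2 - 197y^2 = 1 is (p_{2k-1}, q_{2k-1}) = (p_1, q_1); compute convergents through index 1, running through the period twice.
Convergents (p_i = a_i*p_{i-1} + p_{i-2}, q_i = a_i*q_{i-1} + q_{i-2} with p_{-2}=0, p_{-1}=1, q_{-2}=1, q_{-1}=0):
  i=0: a_0=14, p_0 = 14*1 + 0 = 14, q_0 = 14*0 + 1 = 1.
  i=1: a_1=28, p_1 = 28*14 + 1 = 393, q_1 = 28*1 + 0 = 28.
Indeed p_0^2 - 197*q_0^2 = 196 - 197 = -1, not +1.
Check: 393^2 - 197*28^2 = 154449 - 154448 = 1, so (x, y) = (393, 28) solves the equation, and by the theorem it is the least positive solution.

(x, y) = (393, 28)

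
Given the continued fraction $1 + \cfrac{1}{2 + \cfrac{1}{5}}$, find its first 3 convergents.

1/1, 3/2, 16/11

Using the convergent recurrence p_i = a_i*p_{i-1} + p_{i-2}, q_i = a_i*q_{i-1} + q_{i-2} with p_{-2}=0, p_{-1}=1, q_{-2}=1, q_{-1}=0:
  i=0: a_0=1, p_0 = 1*1 + 0 = 1, q_0 = 1*0 + 1 = 1.
  i=1: a_1=2, p_1 = 2*1 + 1 = 3, q_1 = 2*1 + 0 = 2.
  i=2: a_2=5, p_2 = 5*3 + 1 = 16, q_2 = 5*2 + 1 = 11.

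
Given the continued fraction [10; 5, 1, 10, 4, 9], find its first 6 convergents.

10/1, 51/5, 61/6, 661/65, 2705/266, 25006/2459

Using the convergent recurrence p_i = a_i*p_{i-1} + p_{i-2}, q_i = a_i*q_{i-1} + q_{i-2} with p_{-2}=0, p_{-1}=1, q_{-2}=1, q_{-1}=0:
  i=0: a_0=10, p_0 = 10*1 + 0 = 10, q_0 = 10*0 + 1 = 1.
  i=1: a_1=5, p_1 = 5*10 + 1 = 51, q_1 = 5*1 + 0 = 5.
  i=2: a_2=1, p_2 = 1*51 + 10 = 61, q_2 = 1*5 + 1 = 6.
  i=3: a_3=10, p_3 = 10*61 + 51 = 661, q_3 = 10*6 + 5 = 65.
  i=4: a_4=4, p_4 = 4*661 + 61 = 2705, q_4 = 4*65 + 6 = 266.
  i=5: a_5=9, p_5 = 9*2705 + 661 = 25006, q_5 = 9*266 + 65 = 2459.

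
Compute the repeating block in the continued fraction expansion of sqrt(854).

[29; (4, 2, 11, 4, 11, 2, 4, 58)]

Write x_i = (sqrt(854) + m_i)/d_i with (m_0, d_0) = (0, 1). a_0 = floor(sqrt(854)) = 29, since 29^2 = 841 <= 854 < 900 = 30^2.
Iterate m_{i+1} = d_i*a_i - m_i, d_{i+1} = (854 - m_{i+1}^2)/d_i, a_{i+1} = floor((a_0 + m_{i+1})/d_{i+1}):
  m_1 = 1*29 - 0 = 29, d_1 = (854 - 29^2)/1 = 13/1 = 13, a_1 = floor((29 + 29)/13) = 4.
  m_2 = 13*4 - 29 = 23, d_2 = (854 - 23^2)/13 = 325/13 = 25, a_2 = floor((29 + 23)/25) = 2.
  m_3 = 25*2 - 23 = 27, d_3 = (854 - 27^2)/25 = 125/25 = 5, a_3 = floor((29 + 27)/5) = 11.
  m_4 = 5*11 - 27 = 28, d_4 = (854 - 28^2)/5 = 70/5 = 14, a_4 = floor((29 + 28)/14) = 4.
  m_5 = 14*4 - 28 = 28, d_5 = (854 - 28^2)/14 = 70/14 = 5, a_5 = floor((29 + 28)/5) = 11.
  m_6 = 5*11 - 28 = 27, d_6 = (854 - 27^2)/5 = 125/5 = 25, a_6 = floor((29 + 27)/25) = 2.
  m_7 = 25*2 - 27 = 23, d_7 = (854 - 23^2)/25 = 325/25 = 13, a_7 = floor((29 + 23)/13) = 4.
  m_8 = 13*4 - 23 = 29, d_8 = (854 - 29^2)/13 = 13/13 = 1, a_8 = floor((29 + 29)/1) = 58.
  m_9 = 1*58 - 29 = 29, d_9 = (854 - 29^2)/1 = 13/1 = 13: (m_9, d_9) = (m_1, d_1) = (29, 13), so from here the quotients repeat a_1, ..., a_8; the period length is 8.
Hence the expansion of sqrt(854) is a_0 = 29 followed by the repeating block 4, 2, 11, 4, 11, 2, 4, 58 (period 8).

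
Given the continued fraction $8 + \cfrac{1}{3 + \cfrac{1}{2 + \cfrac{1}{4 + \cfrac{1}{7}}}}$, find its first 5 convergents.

Using the convergent recurrence p_i = a_i*p_{i-1} + p_{i-2}, q_i = a_i*q_{i-1} + q_{i-2} with p_{-2}=0, p_{-1}=1, q_{-2}=1, q_{-1}=0:
  i=0: a_0=8, p_0 = 8*1 + 0 = 8, q_0 = 8*0 + 1 = 1.
  i=1: a_1=3, p_1 = 3*8 + 1 = 25, q_1 = 3*1 + 0 = 3.
  i=2: a_2=2, p_2 = 2*25 + 8 = 58, q_2 = 2*3 + 1 = 7.
  i=3: a_3=4, p_3 = 4*58 + 25 = 257, q_3 = 4*7 + 3 = 31.
  i=4: a_4=7, p_4 = 7*257 + 58 = 1857, q_4 = 7*31 + 7 = 224.

8/1, 25/3, 58/7, 257/31, 1857/224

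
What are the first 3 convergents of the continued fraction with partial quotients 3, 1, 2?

Using the convergent recurrence p_i = a_i*p_{i-1} + p_{i-2}, q_i = a_i*q_{i-1} + q_{i-2} with p_{-2}=0, p_{-1}=1, q_{-2}=1, q_{-1}=0:
  i=0: a_0=3, p_0 = 3*1 + 0 = 3, q_0 = 3*0 + 1 = 1.
  i=1: a_1=1, p_1 = 1*3 + 1 = 4, q_1 = 1*1 + 0 = 1.
  i=2: a_2=2, p_2 = 2*4 + 3 = 11, q_2 = 2*1 + 1 = 3.

3/1, 4/1, 11/3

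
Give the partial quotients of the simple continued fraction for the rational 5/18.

Run the Euclidean algorithm on 5 and 18; the successive quotients are the partial quotients a_0, a_1, ... (each step inverts the fractional part left over by the previous one):
  5 = 0*18 + 5, so a_0 = 0.
  18 = 3*5 + 3, so a_1 = 3.
  5 = 1*3 + 2, so a_2 = 1.
  3 = 1*2 + 1, so a_3 = 1.
  2 = 2*1 + 0, so a_4 = 2.
The remainder reaches 0 after 5 divisions, so the expansion has 5 partial quotients, read off in order.

[0; 3, 1, 1, 2]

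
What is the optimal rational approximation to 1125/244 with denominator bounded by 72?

Expand x = 1125/244 as a continued fraction with the Euclidean algorithm:
  1125 = 4*244 + 149, so a_0 = 4.
  244 = 1*149 + 95, so a_1 = 1.
  149 = 1*95 + 54, so a_2 = 1.
  95 = 1*54 + 41, so a_3 = 1.
  54 = 1*41 + 13, so a_4 = 1.
  41 = 3*13 + 2, so a_5 = 3.
  13 = 6*2 + 1, so a_6 = 6.
  2 = 2*1 + 0, so a_7 = 2.
so x = [4; 1, 1, 1, 1, 3, 6, 2].
Convergents (p_i = a_i*p_{i-1} + p_{i-2}, q_i = a_i*q_{i-1} + q_{i-2} with p_{-2}=0, p_{-1}=1, q_{-2}=1, q_{-1}=0), until the denominator exceeds 72:
  i=0: a_0=4, p_0 = 4*1 + 0 = 4, q_0 = 4*0 + 1 = 1.
  i=1: a_1=1, p_1 = 1*4 + 1 = 5, q_1 = 1*1 + 0 = 1.
  i=2: a_2=1, p_2 = 1*5 + 4 = 9, q_2 = 1*1 + 1 = 2.
  i=3: a_3=1, p_3 = 1*9 + 5 = 14, q_3 = 1*2 + 1 = 3.
  i=4: a_4=1, p_4 = 1*14 + 9 = 23, q_4 = 1*3 + 2 = 5.
  i=5: a_5=3, p_5 = 3*23 + 14 = 83, q_5 = 3*5 + 3 = 18.
  i=6: a_6=6, p_6 = 6*83 + 23 = 521, q_6 = 6*18 + 5 = 113.
q_6 = 113 > 72, so the last convergent with denominator <= 72 is p_5/q_5 = 83/18.
The closest fraction with denominator <= 72 is either p_5/q_5 or the intermediate fraction (k*p_5 + p_4)/(k*q_5 + q_4) with the largest k >= 1 whose denominator stays <= 72; these approach x as k grows, and every other convergent or intermediate fraction in range is farther away.
Largest k: floor((72 - q_4)/q_5) = floor((72 - 5)/18) = 3.
That gives (3*83 + 23)/(3*18 + 5) = 272/59.
Compare the errors: |x - 83/18| = |1125*18 - 83*244|/(244*18) = 2/4392, and |x - 272/59| = |1125*59 - 272*244|/(244*59) = 7/14396.
Cross-multiplying, 2*14396 = 28792 < 30744 = 7*4392, so 2/4392 is smaller: the convergent 83/18 is closer to x than 272/59.

83/18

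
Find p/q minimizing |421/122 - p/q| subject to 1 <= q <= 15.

Expand x = 421/122 as a continued fraction with the Euclidean algorithm:
  421 = 3*122 + 55, so a_0 = 3.
  122 = 2*55 + 12, so a_1 = 2.
  55 = 4*12 + 7, so a_2 = 4.
  12 = 1*7 + 5, so a_3 = 1.
  7 = 1*5 + 2, so a_4 = 1.
  5 = 2*2 + 1, so a_5 = 2.
  2 = 2*1 + 0, so a_6 = 2.
so x = [3; 2, 4, 1, 1, 2, 2].
Convergents (p_i = a_i*p_{i-1} + p_{i-2}, q_i = a_i*q_{i-1} + q_{i-2} with p_{-2}=0, p_{-1}=1, q_{-2}=1, q_{-1}=0), until the denominator exceeds 15:
  i=0: a_0=3, p_0 = 3*1 + 0 = 3, q_0 = 3*0 + 1 = 1.
  i=1: a_1=2, p_1 = 2*3 + 1 = 7, q_1 = 2*1 + 0 = 2.
  i=2: a_2=4, p_2 = 4*7 + 3 = 31, q_2 = 4*2 + 1 = 9.
  i=3: a_3=1, p_3 = 1*31 + 7 = 38, q_3 = 1*9 + 2 = 11.
  i=4: a_4=1, p_4 = 1*38 + 31 = 69, q_4 = 1*11 + 9 = 20.
q_4 = 20 > 15, so the last convergent with denominator <= 15 is p_3/q_3 = 38/11.
The closest fraction with denominator <= 15 is either p_3/q_3 or the intermediate fraction (k*p_3 + p_2)/(k*q_3 + q_2) with the largest k >= 1 whose denominator stays <= 15; these approach x as k grows, and every other convergent or intermediate fraction in range is farther away.
Largest k: floor((15 - q_2)/q_3) = floor((15 - 9)/11) = 0.
Since k = 0, no intermediate fraction beyond p_3/q_3 has denominator <= 15, so the convergent 38/11 is the closest (its error is |421*11 - 38*122|/(122*11) = 5/1342).

38/11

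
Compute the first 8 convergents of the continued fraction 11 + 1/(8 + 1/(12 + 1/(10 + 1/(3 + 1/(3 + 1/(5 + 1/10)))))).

Using the convergent recurrence p_i = a_i*p_{i-1} + p_{i-2}, q_i = a_i*q_{i-1} + q_{i-2} with p_{-2}=0, p_{-1}=1, q_{-2}=1, q_{-1}=0:
  i=0: a_0=11, p_0 = 11*1 + 0 = 11, q_0 = 11*0 + 1 = 1.
  i=1: a_1=8, p_1 = 8*11 + 1 = 89, q_1 = 8*1 + 0 = 8.
  i=2: a_2=12, p_2 = 12*89 + 11 = 1079, q_2 = 12*8 + 1 = 97.
  i=3: a_3=10, p_3 = 10*1079 + 89 = 10879, q_3 = 10*97 + 8 = 978.
  i=4: a_4=3, p_4 = 3*10879 + 1079 = 33716, q_4 = 3*978 + 97 = 3031.
  i=5: a_5=3, p_5 = 3*33716 + 10879 = 112027, q_5 = 3*3031 + 978 = 10071.
  i=6: a_6=5, p_6 = 5*112027 + 33716 = 593851, q_6 = 5*10071 + 3031 = 53386.
  i=7: a_7=10, p_7 = 10*593851 + 112027 = 6050537, q_7 = 10*53386 + 10071 = 543931.

11/1, 89/8, 1079/97, 10879/978, 33716/3031, 112027/10071, 593851/53386, 6050537/543931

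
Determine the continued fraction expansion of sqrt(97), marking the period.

Write x_i = (sqrt(97) + m_i)/d_i with (m_0, d_0) = (0, 1). a_0 = floor(sqrt(97)) = 9, since 9^2 = 81 <= 97 < 100 = 10^2.
Iterate m_{i+1} = d_i*a_i - m_i, d_{i+1} = (97 - m_{i+1}^2)/d_i, a_{i+1} = floor((a_0 + m_{i+1})/d_{i+1}):
  m_1 = 1*9 - 0 = 9, d_1 = (97 - 9^2)/1 = 16/1 = 16, a_1 = floor((9 + 9)/16) = 1.
  m_2 = 16*1 - 9 = 7, d_2 = (97 - 7^2)/16 = 48/16 = 3, a_2 = floor((9 + 7)/3) = 5.
  m_3 = 3*5 - 7 = 8, d_3 = (97 - 8^2)/3 = 33/3 = 11, a_3 = floor((9 + 8)/11) = 1.
  m_4 = 11*1 - 8 = 3, d_4 = (97 - 3^2)/11 = 88/11 = 8, a_4 = floor((9 + 3)/8) = 1.
  m_5 = 8*1 - 3 = 5, d_5 = (97 - 5^2)/8 = 72/8 = 9, a_5 = floor((9 + 5)/9) = 1.
  m_6 = 9*1 - 5 = 4, d_6 = (97 - 4^2)/9 = 81/9 = 9, a_6 = floor((9 + 4)/9) = 1.
  m_7 = 9*1 - 4 = 5, d_7 = (97 - 5^2)/9 = 72/9 = 8, a_7 = floor((9 + 5)/8) = 1.
  m_8 = 8*1 - 5 = 3, d_8 = (97 - 3^2)/8 = 88/8 = 11, a_8 = floor((9 + 3)/11) = 1.
  m_9 = 11*1 - 3 = 8, d_9 = (97 - 8^2)/11 = 33/11 = 3, a_9 = floor((9 + 8)/3) = 5.
  m_10 = 3*5 - 8 = 7, d_10 = (97 - 7^2)/3 = 48/3 = 16, a_10 = floor((9 + 7)/16) = 1.
  m_11 = 16*1 - 7 = 9, d_11 = (97 - 9^2)/16 = 16/16 = 1, a_11 = floor((9 + 9)/1) = 18.
  m_12 = 1*18 - 9 = 9, d_12 = (97 - 9^2)/1 = 16/1 = 16: (m_12, d_12) = (m_1, d_1) = (9, 16), so from here the quotients repeat a_1, ..., a_11; the period length is 11.
Hence the expansion of sqrt(97) is a_0 = 9 followed by the repeating block 1, 5, 1, 1, 1, 1, 1, 1, 5, 1, 18 (period 11).

[9; (1, 5, 1, 1, 1, 1, 1, 1, 5, 1, 18)]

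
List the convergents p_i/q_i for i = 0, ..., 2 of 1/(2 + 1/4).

0/1, 1/2, 4/9

Using the convergent recurrence p_i = a_i*p_{i-1} + p_{i-2}, q_i = a_i*q_{i-1} + q_{i-2} with p_{-2}=0, p_{-1}=1, q_{-2}=1, q_{-1}=0:
  i=0: a_0=0, p_0 = 0*1 + 0 = 0, q_0 = 0*0 + 1 = 1.
  i=1: a_1=2, p_1 = 2*0 + 1 = 1, q_1 = 2*1 + 0 = 2.
  i=2: a_2=4, p_2 = 4*1 + 0 = 4, q_2 = 4*2 + 1 = 9.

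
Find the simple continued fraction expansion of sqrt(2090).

Write x_i = (sqrt(2090) + m_i)/d_i with (m_0, d_0) = (0, 1). a_0 = floor(sqrt(2090)) = 45, since 45^2 = 2025 <= 2090 < 2116 = 46^2.
Iterate m_{i+1} = d_i*a_i - m_i, d_{i+1} = (2090 - m_{i+1}^2)/d_i, a_{i+1} = floor((a_0 + m_{i+1})/d_{i+1}):
  m_1 = 1*45 - 0 = 45, d_1 = (2090 - 45^2)/1 = 65/1 = 65, a_1 = floor((45 + 45)/65) = 1.
  m_2 = 65*1 - 45 = 20, d_2 = (2090 - 20^2)/65 = 1690/65 = 26, a_2 = floor((45 + 20)/26) = 2.
  m_3 = 26*2 - 20 = 32, d_3 = (2090 - 32^2)/26 = 1066/26 = 41, a_3 = floor((45 + 32)/41) = 1.
  m_4 = 41*1 - 32 = 9, d_4 = (2090 - 9^2)/41 = 2009/41 = 49, a_4 = floor((45 + 9)/49) = 1.
  m_5 = 49*1 - 9 = 40, d_5 = (2090 - 40^2)/49 = 490/49 = 10, a_5 = floor((45 + 40)/10) = 8.
  m_6 = 10*8 - 40 = 40, d_6 = (2090 - 40^2)/10 = 490/10 = 49, a_6 = floor((45 + 40)/49) = 1.
  m_7 = 49*1 - 40 = 9, d_7 = (2090 - 9^2)/49 = 2009/49 = 41, a_7 = floor((45 + 9)/41) = 1.
  m_8 = 41*1 - 9 = 32, d_8 = (2090 - 32^2)/41 = 1066/41 = 26, a_8 = floor((45 + 32)/26) = 2.
  m_9 = 26*2 - 32 = 20, d_9 = (2090 - 20^2)/26 = 1690/26 = 65, a_9 = floor((45 + 20)/65) = 1.
  m_10 = 65*1 - 20 = 45, d_10 = (2090 - 45^2)/65 = 65/65 = 1, a_10 = floor((45 + 45)/1) = 90.
  m_11 = 1*90 - 45 = 45, d_11 = (2090 - 45^2)/1 = 65/1 = 65: (m_11, d_11) = (m_1, d_1) = (45, 65), so from here the quotients repeat a_1, ..., a_10; the period length is 10.
Hence the expansion of sqrt(2090) is a_0 = 45 followed by the repeating block 1, 2, 1, 1, 8, 1, 1, 2, 1, 90 (period 10).

[45; (1, 2, 1, 1, 8, 1, 1, 2, 1, 90)]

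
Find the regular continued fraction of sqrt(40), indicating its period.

Write x_i = (sqrt(40) + m_i)/d_i with (m_0, d_0) = (0, 1). a_0 = floor(sqrt(40)) = 6, since 6^2 = 36 <= 40 < 49 = 7^2.
Iterate m_{i+1} = d_i*a_i - m_i, d_{i+1} = (40 - m_{i+1}^2)/d_i, a_{i+1} = floor((a_0 + m_{i+1})/d_{i+1}):
  m_1 = 1*6 - 0 = 6, d_1 = (40 - 6^2)/1 = 4/1 = 4, a_1 = floor((6 + 6)/4) = 3.
  m_2 = 4*3 - 6 = 6, d_2 = (40 - 6^2)/4 = 4/4 = 1, a_2 = floor((6 + 6)/1) = 12.
  m_3 = 1*12 - 6 = 6, d_3 = (40 - 6^2)/1 = 4/1 = 4: (m_3, d_3) = (m_1, d_1) = (6, 4), so from here the quotients repeat a_1, a_2; the period length is 2.
Hence the expansion of sqrt(40) is a_0 = 6 followed by the repeating block 3, 12 (period 2).

[6; (3, 12)]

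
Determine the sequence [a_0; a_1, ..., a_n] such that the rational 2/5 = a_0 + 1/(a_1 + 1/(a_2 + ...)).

[0; 2, 2]

Run the Euclidean algorithm on 2 and 5; the successive quotients are the partial quotients a_0, a_1, ... (each step inverts the fractional part left over by the previous one):
  2 = 0*5 + 2, so a_0 = 0.
  5 = 2*2 + 1, so a_1 = 2.
  2 = 2*1 + 0, so a_2 = 2.
The remainder reaches 0 after 3 divisions, so the expansion has 3 partial quotients, read off in order.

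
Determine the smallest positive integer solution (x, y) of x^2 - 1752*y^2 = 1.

First expand sqrt(1752) as a continued fraction. With x_i = (sqrt(1752) + m_i)/d_i and (m_0, d_0) = (0, 1): a_0 = floor(sqrt(1752)) = 41, since 41^2 = 1681 <= 1752 < 1764 = 42^2.
Iterate m_{i+1} = d_i*a_i - m_i, d_{i+1} = (1752 - m_{i+1}^2)/d_i, a_{i+1} = floor((a_0 + m_{i+1})/d_{i+1}):
  m_1 = 1*41 - 0 = 41, d_1 = (1752 - 41^2)/1 = 71/1 = 71, a_1 = floor((41 + 41)/71) = 1.
  m_2 = 71*1 - 41 = 30, d_2 = (1752 - 30^2)/71 = 852/71 = 12, a_2 = floor((41 + 30)/12) = 5.
  m_3 = 12*5 - 30 = 30, d_3 = (1752 - 30^2)/12 = 852/12 = 71, a_3 = floor((41 + 30)/71) = 1.
  m_4 = 71*1 - 30 = 41, d_4 = (1752 - 41^2)/71 = 71/71 = 1, a_4 = floor((41 + 41)/1) = 82.
  m_5 = 1*82 - 41 = 41, d_5 = (1752 - 41^2)/1 = 71/1 = 71: (m_5, d_5) = (m_1, d_1) = (41, 71), so from here the quotients repeat a_1, ..., a_4; the period length is 4.
So sqrt(1752) = [41; (1, 5, 1, 82)] with period length k = 4.
k is even, so the fundamental solution of x^2 - 1752y^2 = 1 is (p_{k-1}, q_{k-1}) = (p_3, q_3); compute convergents through index 3.
Convergents (p_i = a_i*p_{i-1} + p_{i-2}, q_i = a_i*q_{i-1} + q_{i-2} with p_{-2}=0, p_{-1}=1, q_{-2}=1, q_{-1}=0):
  i=0: a_0=41, p_0 = 41*1 + 0 = 41, q_0 = 41*0 + 1 = 1.
  i=1: a_1=1, p_1 = 1*41 + 1 = 42, q_1 = 1*1 + 0 = 1.
  i=2: a_2=5, p_2 = 5*42 + 41 = 251, q_2 = 5*1 + 1 = 6.
  i=3: a_3=1, p_3 = 1*251 + 42 = 293, q_3 = 1*6 + 1 = 7.
Check: 293^2 - 1752*7^2 = 85849 - 85848 = 1, so (x, y) = (293, 7) solves the equation, and by the theorem it is the least positive solution.

(x, y) = (293, 7)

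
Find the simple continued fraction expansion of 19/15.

Run the Euclidean algorithm on 19 and 15; the successive quotients are the partial quotients a_0, a_1, ... (each step inverts the fractional part left over by the previous one):
  19 = 1*15 + 4, so a_0 = 1.
  15 = 3*4 + 3, so a_1 = 3.
  4 = 1*3 + 1, so a_2 = 1.
  3 = 3*1 + 0, so a_3 = 3.
The remainder reaches 0 after 4 divisions, so the expansion has 4 partial quotients, read off in order.

[1; 3, 1, 3]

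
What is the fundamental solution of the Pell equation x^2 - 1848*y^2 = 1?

(x, y) = (43, 1)

First expand sqrt(1848) as a continued fraction. With x_i = (sqrt(1848) + m_i)/d_i and (m_0, d_0) = (0, 1): a_0 = floor(sqrt(1848)) = 42, since 42^2 = 1764 <= 1848 < 1849 = 43^2.
Iterate m_{i+1} = d_i*a_i - m_i, d_{i+1} = (1848 - m_{i+1}^2)/d_i, a_{i+1} = floor((a_0 + m_{i+1})/d_{i+1}):
  m_1 = 1*42 - 0 = 42, d_1 = (1848 - 42^2)/1 = 84/1 = 84, a_1 = floor((42 + 42)/84) = 1.
  m_2 = 84*1 - 42 = 42, d_2 = (1848 - 42^2)/84 = 84/84 = 1, a_2 = floor((42 + 42)/1) = 84.
  m_3 = 1*84 - 42 = 42, d_3 = (1848 - 42^2)/1 = 84/1 = 84: (m_3, d_3) = (m_1, d_1) = (42, 84), so from here the quotients repeat a_1, a_2; the period length is 2.
So sqrt(1848) = [42; (1, 84)] with period length k = 2.
k is even, so the fundamental solution of x^2 - 1848y^2 = 1 is (p_{k-1}, q_{k-1}) = (p_1, q_1); compute convergents through index 1.
Convergents (p_i = a_i*p_{i-1} + p_{i-2}, q_i = a_i*q_{i-1} + q_{i-2} with p_{-2}=0, p_{-1}=1, q_{-2}=1, q_{-1}=0):
  i=0: a_0=42, p_0 = 42*1 + 0 = 42, q_0 = 42*0 + 1 = 1.
  i=1: a_1=1, p_1 = 1*42 + 1 = 43, q_1 = 1*1 + 0 = 1.
Check: 43^2 - 1848*1^2 = 1849 - 1848 = 1, so (x, y) = (43, 1) solves the equation, and by the theorem it is the least positive solution.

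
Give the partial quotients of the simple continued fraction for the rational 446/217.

[2; 18, 12]

Run the Euclidean algorithm on 446 and 217; the successive quotients are the partial quotients a_0, a_1, ... (each step inverts the fractional part left over by the previous one):
  446 = 2*217 + 12, so a_0 = 2.
  217 = 18*12 + 1, so a_1 = 18.
  12 = 12*1 + 0, so a_2 = 12.
The remainder reaches 0 after 3 divisions, so the expansion has 3 partial quotients, read off in order.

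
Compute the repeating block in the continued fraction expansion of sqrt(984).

Write x_i = (sqrt(984) + m_i)/d_i with (m_0, d_0) = (0, 1). a_0 = floor(sqrt(984)) = 31, since 31^2 = 961 <= 984 < 1024 = 32^2.
Iterate m_{i+1} = d_i*a_i - m_i, d_{i+1} = (984 - m_{i+1}^2)/d_i, a_{i+1} = floor((a_0 + m_{i+1})/d_{i+1}):
  m_1 = 1*31 - 0 = 31, d_1 = (984 - 31^2)/1 = 23/1 = 23, a_1 = floor((31 + 31)/23) = 2.
  m_2 = 23*2 - 31 = 15, d_2 = (984 - 15^2)/23 = 759/23 = 33, a_2 = floor((31 + 15)/33) = 1.
  m_3 = 33*1 - 15 = 18, d_3 = (984 - 18^2)/33 = 660/33 = 20, a_3 = floor((31 + 18)/20) = 2.
  m_4 = 20*2 - 18 = 22, d_4 = (984 - 22^2)/20 = 500/20 = 25, a_4 = floor((31 + 22)/25) = 2.
  m_5 = 25*2 - 22 = 28, d_5 = (984 - 28^2)/25 = 200/25 = 8, a_5 = floor((31 + 28)/8) = 7.
  m_6 = 8*7 - 28 = 28, d_6 = (984 - 28^2)/8 = 200/8 = 25, a_6 = floor((31 + 28)/25) = 2.
  m_7 = 25*2 - 28 = 22, d_7 = (984 - 22^2)/25 = 500/25 = 20, a_7 = floor((31 + 22)/20) = 2.
  m_8 = 20*2 - 22 = 18, d_8 = (984 - 18^2)/20 = 660/20 = 33, a_8 = floor((31 + 18)/33) = 1.
  m_9 = 33*1 - 18 = 15, d_9 = (984 - 15^2)/33 = 759/33 = 23, a_9 = floor((31 + 15)/23) = 2.
  m_10 = 23*2 - 15 = 31, d_10 = (984 - 31^2)/23 = 23/23 = 1, a_10 = floor((31 + 31)/1) = 62.
  m_11 = 1*62 - 31 = 31, d_11 = (984 - 31^2)/1 = 23/1 = 23: (m_11, d_11) = (m_1, d_1) = (31, 23), so from here the quotients repeat a_1, ..., a_10; the period length is 10.
Hence the expansion of sqrt(984) is a_0 = 31 followed by the repeating block 2, 1, 2, 2, 7, 2, 2, 1, 2, 62 (period 10).

[31; (2, 1, 2, 2, 7, 2, 2, 1, 2, 62)]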